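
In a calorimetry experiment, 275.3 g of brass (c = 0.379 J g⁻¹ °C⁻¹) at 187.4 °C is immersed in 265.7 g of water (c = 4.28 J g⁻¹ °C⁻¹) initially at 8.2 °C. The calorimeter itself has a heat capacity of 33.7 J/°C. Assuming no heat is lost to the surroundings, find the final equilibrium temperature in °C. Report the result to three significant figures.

T_f = 22.9 °C

Heat lost by brass = heat gained by water + calorimeter.
(275.3)(0.379)(187.4 − T) = [(265.7)(4.28) + 33.7](T − 8.2)
104.3387 (187.4 − T) = 1170.896 (T − 8.2)
19553 − 104.3387 T = 1170.896 T − 9601.3
29154.3 = 1275.2347 T
T = 22.86 °C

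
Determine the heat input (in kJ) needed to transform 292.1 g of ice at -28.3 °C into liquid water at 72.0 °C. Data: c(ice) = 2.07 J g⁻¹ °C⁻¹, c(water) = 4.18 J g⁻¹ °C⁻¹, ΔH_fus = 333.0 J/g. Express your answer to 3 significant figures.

q = 202 kJ

q1 (heat ice -28.3→0.0 °C): 292.1 × 2.07 × 28.3 = 17112 J
q2 (melt at 0 °C): 292.1 × 333.0 = 97269 J
q3 (heat water 0.0→72.0 °C): 292.1 × 4.18 × 72.0 = 87910 J
Total: 17112 + 97269 + 87910 = 202291 J = 202 kJ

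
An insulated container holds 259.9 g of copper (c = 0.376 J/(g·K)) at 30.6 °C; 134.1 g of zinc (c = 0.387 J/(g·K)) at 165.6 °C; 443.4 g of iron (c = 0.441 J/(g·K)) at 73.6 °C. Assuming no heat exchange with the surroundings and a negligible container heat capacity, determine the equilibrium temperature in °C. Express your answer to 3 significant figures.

T_f = 75.3 °C

Σ mᵢcᵢ(T − Tᵢ) = 0  ⇒  T = Σ mᵢcᵢTᵢ / Σ mᵢcᵢ
Σ mᵢcᵢ = 259.9×0.376 + 134.1×0.387 + 443.4×0.441 = 345.1585
Σ mᵢcᵢTᵢ = 97.7224×30.6 + 51.8967×165.6 + 195.5394×73.6 = 25976
T = 25976 / 345.1585 = 75.26 °C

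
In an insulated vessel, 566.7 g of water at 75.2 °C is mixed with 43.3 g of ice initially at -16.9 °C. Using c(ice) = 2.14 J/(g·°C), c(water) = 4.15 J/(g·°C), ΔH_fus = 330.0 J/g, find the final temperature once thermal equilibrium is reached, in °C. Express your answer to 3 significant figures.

T_f = 63.6 °C

Heat to bring ice to 0 °C and melt it: q₁ = 43.3×2.14×16.9 + 43.3×330.0 = 15855 J
Heat the water can supply cooling to 0 °C: 566.7×4.15×75.2 = 176856 J > q₁, so all ice melts.
Energy balance: 566.7×4.15×(75.2 − T) = 15855 + 43.3×4.15×(T − 0)
2351.805(75.2 − T) = 15855 + 179.695 T
176856 − 15855 = 2531.500 T
T = 161001 / 2531.500 = 63.60 °C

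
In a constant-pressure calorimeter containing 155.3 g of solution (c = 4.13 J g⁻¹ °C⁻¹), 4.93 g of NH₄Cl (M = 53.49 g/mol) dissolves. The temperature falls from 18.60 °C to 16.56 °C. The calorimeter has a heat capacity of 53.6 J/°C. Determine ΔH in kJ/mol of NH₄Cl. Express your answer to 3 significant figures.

|ΔT| = |16.56 − 18.60| = 2.04 °C
|q_surr| = (155.3 × 4.13 + 53.6) × 2.04 = 694.989 × 2.04 = 1418 J
n(NH₄Cl) = 4.93 / 53.49 = 0.09217 mol
Temperature fell, so q_rxn = +|q_surr| = 1.418 kJ
ΔH = q_rxn / n = 15.38 kJ/mol

ΔH = 15.4 kJ/mol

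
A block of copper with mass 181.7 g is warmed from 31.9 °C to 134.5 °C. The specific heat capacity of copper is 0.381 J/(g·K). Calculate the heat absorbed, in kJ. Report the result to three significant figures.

q = 7.10 kJ

q = m c ΔT = 181.7 × 0.381 × (134.5 − 31.9)
q = 181.7 × 0.381 × 102.6 = 7103 J = 7.10 kJ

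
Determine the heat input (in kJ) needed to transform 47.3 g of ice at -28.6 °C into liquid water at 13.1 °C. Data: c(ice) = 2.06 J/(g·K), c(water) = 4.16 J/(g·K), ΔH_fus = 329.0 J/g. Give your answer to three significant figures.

q1 (heat ice -28.6→0.0 °C): 47.3 × 2.06 × 28.6 = 2787 J
q2 (melt at 0 °C): 47.3 × 329.0 = 15562 J
q3 (heat water 0.0→13.1 °C): 47.3 × 4.16 × 13.1 = 2578 J
Total: 2787 + 15562 + 2578 = 20927 J = 20.9 kJ

q = 20.9 kJ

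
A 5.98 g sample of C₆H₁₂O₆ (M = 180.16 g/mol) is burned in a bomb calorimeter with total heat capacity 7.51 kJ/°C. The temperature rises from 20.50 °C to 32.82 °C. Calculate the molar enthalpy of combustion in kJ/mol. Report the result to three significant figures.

ΔT = 32.82 − 20.50 = 12.32 °C
q_cal = C_cal × ΔT = 7.51 × 12.32 = 92.5232 kJ
n = 5.98 / 180.16 = 0.03319 mol
q_rxn = −q_cal = -92.5232 kJ
ΔH = -92.5232 / 0.03319 = -2788 kJ/mol

ΔH = -2790 kJ/mol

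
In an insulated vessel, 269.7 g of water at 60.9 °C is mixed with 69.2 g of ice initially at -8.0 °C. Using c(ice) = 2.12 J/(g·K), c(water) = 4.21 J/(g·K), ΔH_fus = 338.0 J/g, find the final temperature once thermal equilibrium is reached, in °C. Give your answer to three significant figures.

Heat to bring ice to 0 °C and melt it: q₁ = 69.2×2.12×8.0 + 69.2×338.0 = 24563 J
Heat the water can supply cooling to 0 °C: 269.7×4.21×60.9 = 69148.1 J > q₁, so all ice melts.
Energy balance: 269.7×4.21×(60.9 − T) = 24563 + 69.2×4.21×(T − 0)
1135.437(60.9 − T) = 24563 + 291.332 T
69148.1 − 24563 = 1426.769 T
T = 44585.1 / 1426.769 = 31.249 °C

T_f = 31.2 °C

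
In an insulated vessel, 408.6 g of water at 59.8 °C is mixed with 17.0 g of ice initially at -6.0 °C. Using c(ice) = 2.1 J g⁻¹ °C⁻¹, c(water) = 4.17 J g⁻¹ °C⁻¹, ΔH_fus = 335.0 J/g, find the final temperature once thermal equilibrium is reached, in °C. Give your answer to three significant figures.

Heat to bring ice to 0 °C and melt it: q₁ = 17.0×2.1×6.0 + 17.0×335.0 = 5909.2 J
Heat the water can supply cooling to 0 °C: 408.6×4.17×59.8 = 101891 J > q₁, so all ice melts.
Energy balance: 408.6×4.17×(59.8 − T) = 5909.2 + 17.0×4.17×(T − 0)
1703.862(59.8 − T) = 5909.2 + 70.89 T
101891 − 5909.2 = 1774.752 T
T = 95981.8 / 1774.752 = 54.08 °C

T_f = 54.1 °C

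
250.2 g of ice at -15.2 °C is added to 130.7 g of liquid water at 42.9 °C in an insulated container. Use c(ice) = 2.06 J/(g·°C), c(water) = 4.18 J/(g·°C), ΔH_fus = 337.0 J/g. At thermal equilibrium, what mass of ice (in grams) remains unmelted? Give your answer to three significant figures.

Heat to warm all ice to 0 °C: 250.2×2.06×15.2 = 7834.3 J
Heat released by water cooling to 0 °C: 130.7×4.18×42.9 = 23437 J
23437 J < 7834.3 + 250.2×337.0 = 92151.7 J, so not all ice melts; final T = 0 °C.
Heat left for melting: 23437 − 7834.3 = 15602.7 J
Mass melted = 15602.7 / 337.0 = 46.30 g
Ice remaining = 250.2 − 46.30 = 203.90 g

m_ice remaining = 204 g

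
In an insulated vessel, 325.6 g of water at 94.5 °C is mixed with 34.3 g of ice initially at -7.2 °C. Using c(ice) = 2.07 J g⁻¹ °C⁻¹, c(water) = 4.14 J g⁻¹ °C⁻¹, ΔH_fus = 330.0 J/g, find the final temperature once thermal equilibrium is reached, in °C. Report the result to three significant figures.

Heat to bring ice to 0 °C and melt it: q₁ = 34.3×2.07×7.2 + 34.3×330.0 = 11830 J
Heat the water can supply cooling to 0 °C: 325.6×4.14×94.5 = 127384 J > q₁, so all ice melts.
Energy balance: 325.6×4.14×(94.5 − T) = 11830 + 34.3×4.14×(T − 0)
1347.984(94.5 − T) = 11830 + 142.002 T
127384 − 11830 = 1489.986 T
T = 115554 / 1489.986 = 77.55 °C

T_f = 77.6 °C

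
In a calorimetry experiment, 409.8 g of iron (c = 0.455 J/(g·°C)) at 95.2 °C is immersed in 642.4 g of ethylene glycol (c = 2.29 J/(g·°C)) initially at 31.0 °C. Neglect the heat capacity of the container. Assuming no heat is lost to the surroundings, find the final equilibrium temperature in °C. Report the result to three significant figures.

T_f = 38.2 °C

Heat lost by iron = heat gained by ethylene glycol.
(409.8)(0.455)(95.2 − T) = (642.4)(2.29)(T − 31.0)
186.459 (95.2 − T) = 1471.096 (T − 31.0)
17751 − 186.459 T = 1471.096 T − 45604
63355 = 1657.555 T
T = 38.22 °C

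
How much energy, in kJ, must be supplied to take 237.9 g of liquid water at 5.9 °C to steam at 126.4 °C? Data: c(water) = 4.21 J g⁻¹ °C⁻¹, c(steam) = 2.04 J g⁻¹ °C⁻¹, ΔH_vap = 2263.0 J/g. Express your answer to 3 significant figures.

q1 (heat water 5.9→100.0 °C): 237.9 × 4.21 × 94.1 = 94247 J
q2 (vaporize at 100 °C): 237.9 × 2263.0 = 538368 J
q3 (heat steam 100.0→126.4 °C): 237.9 × 2.04 × 26.4 = 12812 J
Total: 94247 + 538368 + 12812 = 645427 J = 645 kJ

q = 645 kJ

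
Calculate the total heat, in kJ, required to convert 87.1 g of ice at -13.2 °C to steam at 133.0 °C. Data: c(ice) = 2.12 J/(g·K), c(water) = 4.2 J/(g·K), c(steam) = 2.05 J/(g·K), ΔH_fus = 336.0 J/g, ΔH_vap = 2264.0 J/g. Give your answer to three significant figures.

q1 (heat ice -13.2→0.0 °C): 87.1 × 2.12 × 13.2 = 2437 J
q2 (melt at 0 °C): 87.1 × 336.0 = 29266 J
q3 (heat water 0.0→100.0 °C): 87.1 × 4.2 × 100.0 = 36582 J
q4 (vaporize at 100 °C): 87.1 × 2264.0 = 197194 J
q5 (heat steam 100.0→133.0 °C): 87.1 × 2.05 × 33.0 = 5892 J
Total: 2437 + 29266 + 36582 + 197194 + 5892 = 271371 J = 271 kJ

q = 271 kJ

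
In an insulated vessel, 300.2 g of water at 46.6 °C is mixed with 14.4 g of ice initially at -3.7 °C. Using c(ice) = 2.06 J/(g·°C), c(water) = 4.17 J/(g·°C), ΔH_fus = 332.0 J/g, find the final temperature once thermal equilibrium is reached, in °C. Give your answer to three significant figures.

T_f = 40.7 °C

Heat to bring ice to 0 °C and melt it: q₁ = 14.4×2.06×3.7 + 14.4×332.0 = 4890.6 J
Heat the water can supply cooling to 0 °C: 300.2×4.17×46.6 = 58335.5 J > q₁, so all ice melts.
Energy balance: 300.2×4.17×(46.6 − T) = 4890.6 + 14.4×4.17×(T − 0)
1251.834(46.6 − T) = 4890.6 + 60.048 T
58335.5 − 4890.6 = 1311.882 T
T = 53444.9 / 1311.882 = 40.74 °C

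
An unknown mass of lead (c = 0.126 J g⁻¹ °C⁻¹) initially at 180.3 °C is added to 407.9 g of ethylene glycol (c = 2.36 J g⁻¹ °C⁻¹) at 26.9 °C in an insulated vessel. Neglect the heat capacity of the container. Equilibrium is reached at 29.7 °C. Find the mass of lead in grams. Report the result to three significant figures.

q_gained = (407.9 × 2.36) × (29.7 − 26.9) = 2695 J
q_lost = m × 0.126 × (180.3 − 29.7) = 18.9756 m
m = 2695 / 18.9756 = 142 g

m = 142 g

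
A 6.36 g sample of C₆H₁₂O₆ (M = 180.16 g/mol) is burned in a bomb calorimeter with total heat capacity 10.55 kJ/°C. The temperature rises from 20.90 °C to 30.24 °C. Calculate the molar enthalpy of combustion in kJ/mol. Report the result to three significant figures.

ΔH = -2790 kJ/mol

ΔT = 30.24 − 20.90 = 9.34 °C
q_cal = C_cal × ΔT = 10.55 × 9.34 = 98.537 kJ
n = 6.36 / 180.16 = 0.03530 mol
q_rxn = −q_cal = -98.537 kJ
ΔH = -98.537 / 0.03530 = -2791 kJ/mol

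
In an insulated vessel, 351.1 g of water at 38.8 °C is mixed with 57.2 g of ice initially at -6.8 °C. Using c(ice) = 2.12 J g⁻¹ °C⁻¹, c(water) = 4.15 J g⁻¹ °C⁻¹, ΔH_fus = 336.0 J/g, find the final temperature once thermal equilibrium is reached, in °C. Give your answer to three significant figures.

Heat to bring ice to 0 °C and melt it: q₁ = 57.2×2.12×6.8 + 57.2×336.0 = 20044 J
Heat the water can supply cooling to 0 °C: 351.1×4.15×38.8 = 56534.1 J > q₁, so all ice melts.
Energy balance: 351.1×4.15×(38.8 − T) = 20044 + 57.2×4.15×(T − 0)
1457.065(38.8 − T) = 20044 + 237.38 T
56534.1 − 20044 = 1694.445 T
T = 36490.1 / 1694.445 = 21.54 °C

T_f = 21.5 °C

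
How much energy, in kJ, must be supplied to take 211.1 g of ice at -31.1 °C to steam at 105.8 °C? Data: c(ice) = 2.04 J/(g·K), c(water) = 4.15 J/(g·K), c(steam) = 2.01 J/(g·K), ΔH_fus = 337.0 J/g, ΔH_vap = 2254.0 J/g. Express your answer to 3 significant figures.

q1 (heat ice -31.1→0.0 °C): 211.1 × 2.04 × 31.1 = 13393 J
q2 (melt at 0 °C): 211.1 × 337.0 = 71141 J
q3 (heat water 0.0→100.0 °C): 211.1 × 4.15 × 100.0 = 87607 J
q4 (vaporize at 100 °C): 211.1 × 2254.0 = 475819 J
q5 (heat steam 100.0→105.8 °C): 211.1 × 2.01 × 5.8 = 2461 J
Total: 13393 + 71141 + 87607 + 475819 + 2461 = 650421 J = 650 kJ

q = 650 kJ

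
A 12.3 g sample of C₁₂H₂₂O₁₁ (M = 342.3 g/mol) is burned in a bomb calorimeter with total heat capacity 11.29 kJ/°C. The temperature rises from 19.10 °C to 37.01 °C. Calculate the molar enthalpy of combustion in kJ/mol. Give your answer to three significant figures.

ΔT = 37.01 − 19.10 = 17.91 °C
q_cal = C_cal × ΔT = 11.29 × 17.91 = 202.2039 kJ
n = 12.3 / 342.3 = 0.03593 mol
q_rxn = −q_cal = -202.2039 kJ
ΔH = -202.2039 / 0.03593 = -5628 kJ/mol

ΔH = -5630 kJ/mol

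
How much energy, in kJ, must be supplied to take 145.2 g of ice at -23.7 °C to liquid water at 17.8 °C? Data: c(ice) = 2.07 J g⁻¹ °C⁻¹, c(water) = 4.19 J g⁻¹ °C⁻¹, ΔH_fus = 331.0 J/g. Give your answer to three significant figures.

q = 66.0 kJ

q1 (heat ice -23.7→0.0 °C): 145.2 × 2.07 × 23.7 = 7123 J
q2 (melt at 0 °C): 145.2 × 331.0 = 48061 J
q3 (heat water 0.0→17.8 °C): 145.2 × 4.19 × 17.8 = 10829 J
Total: 7123 + 48061 + 10829 = 66013 J = 66.0 kJ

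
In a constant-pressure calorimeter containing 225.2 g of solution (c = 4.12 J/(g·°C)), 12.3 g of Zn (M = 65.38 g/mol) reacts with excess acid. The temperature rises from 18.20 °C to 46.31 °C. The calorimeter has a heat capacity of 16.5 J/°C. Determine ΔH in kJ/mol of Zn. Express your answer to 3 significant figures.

ΔH = -141 kJ/mol

|ΔT| = |46.31 − 18.20| = 28.11 °C
|q_surr| = (225.2 × 4.12 + 16.5) × 28.11 = 944.324 × 28.11 = 26540 J
n(Zn) = 12.3 / 65.38 = 0.1881 mol
Temperature rose, so q_rxn = −|q_surr| = -26.54 kJ
ΔH = q_rxn / n = -141.1 kJ/mol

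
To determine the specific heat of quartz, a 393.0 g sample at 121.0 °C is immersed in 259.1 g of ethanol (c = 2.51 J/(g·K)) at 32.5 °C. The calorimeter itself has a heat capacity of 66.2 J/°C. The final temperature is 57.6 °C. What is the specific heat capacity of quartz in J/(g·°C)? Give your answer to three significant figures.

q_gained = (259.1 × 2.51 + 66.2) × (57.6 − 32.5) = 17990 J
q_lost = 393.0 × c × (121.0 − 57.6) = 24916.2 c
Set equal: c = 17990 / 24916.2 = 0.722 J/(g·°C)

c = 0.722 J/(g·°C)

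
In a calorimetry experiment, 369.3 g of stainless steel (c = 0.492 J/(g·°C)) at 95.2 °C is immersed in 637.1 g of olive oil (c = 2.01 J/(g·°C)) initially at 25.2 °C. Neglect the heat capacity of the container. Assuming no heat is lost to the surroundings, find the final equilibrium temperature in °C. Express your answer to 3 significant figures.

Heat lost by stainless steel = heat gained by olive oil.
(369.3)(0.492)(95.2 − T) = (637.1)(2.01)(T − 25.2)
181.6956 (95.2 − T) = 1280.571 (T − 25.2)
17297 − 181.6956 T = 1280.571 T − 32270
49567 = 1462.2666 T
T = 33.90 °C

T_f = 33.9 °C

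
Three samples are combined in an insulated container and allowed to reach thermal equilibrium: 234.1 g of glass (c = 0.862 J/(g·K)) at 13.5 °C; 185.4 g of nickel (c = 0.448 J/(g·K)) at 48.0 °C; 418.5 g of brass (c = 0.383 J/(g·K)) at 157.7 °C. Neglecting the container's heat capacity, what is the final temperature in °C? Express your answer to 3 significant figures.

T_f = 71.9 °C

Σ mᵢcᵢ(T − Tᵢ) = 0  ⇒  T = Σ mᵢcᵢTᵢ / Σ mᵢcᵢ
Σ mᵢcᵢ = 234.1×0.862 + 185.4×0.448 + 418.5×0.383 = 445.1389
Σ mᵢcᵢTᵢ = 201.7942×13.5 + 83.0592×48.0 + 160.2855×157.7 = 31988
T = 31988 / 445.1389 = 71.86 °C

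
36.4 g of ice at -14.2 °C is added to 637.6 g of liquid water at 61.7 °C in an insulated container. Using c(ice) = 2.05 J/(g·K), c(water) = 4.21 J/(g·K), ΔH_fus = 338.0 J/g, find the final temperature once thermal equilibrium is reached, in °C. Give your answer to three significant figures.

Heat to bring ice to 0 °C and melt it: q₁ = 36.4×2.05×14.2 + 36.4×338.0 = 13363 J
Heat the water can supply cooling to 0 °C: 637.6×4.21×61.7 = 165621 J > q₁, so all ice melts.
Energy balance: 637.6×4.21×(61.7 − T) = 13363 + 36.4×4.21×(T − 0)
2684.296(61.7 − T) = 13363 + 153.244 T
165621 − 13363 = 2837.540 T
T = 152258 / 2837.540 = 53.66 °C

T_f = 53.7 °C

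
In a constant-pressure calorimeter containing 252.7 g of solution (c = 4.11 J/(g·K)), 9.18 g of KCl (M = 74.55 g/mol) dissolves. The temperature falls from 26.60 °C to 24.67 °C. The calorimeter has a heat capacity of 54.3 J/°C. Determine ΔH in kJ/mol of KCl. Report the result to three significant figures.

ΔH = 17.1 kJ/mol

|ΔT| = |24.67 − 26.60| = 1.93 °C
|q_surr| = (252.7 × 4.11 + 54.3) × 1.93 = 1092.897 × 1.93 = 2109 J
n(KCl) = 9.18 / 74.55 = 0.1231 mol
Temperature fell, so q_rxn = +|q_surr| = 2.109 kJ
ΔH = q_rxn / n = 17.13 kJ/mol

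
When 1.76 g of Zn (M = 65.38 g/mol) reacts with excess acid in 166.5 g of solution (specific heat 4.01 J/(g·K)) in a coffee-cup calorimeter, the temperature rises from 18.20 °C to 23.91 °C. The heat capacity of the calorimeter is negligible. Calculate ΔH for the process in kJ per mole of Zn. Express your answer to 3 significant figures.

ΔH = -142 kJ/mol

|ΔT| = |23.91 − 18.20| = 5.71 °C
|q_surr| = (166.5 × 4.01) × 5.71 = 667.665 × 5.71 = 3812 J
n(Zn) = 1.76 / 65.38 = 0.02692 mol
Temperature rose, so q_rxn = −|q_surr| = -3.812 kJ
ΔH = q_rxn / n = -141.6 kJ/mol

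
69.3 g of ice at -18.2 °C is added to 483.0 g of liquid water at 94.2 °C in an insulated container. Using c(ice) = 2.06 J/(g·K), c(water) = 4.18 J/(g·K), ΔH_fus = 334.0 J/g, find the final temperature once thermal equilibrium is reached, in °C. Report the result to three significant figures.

Heat to bring ice to 0 °C and melt it: q₁ = 69.3×2.06×18.2 + 69.3×334.0 = 25744 J
Heat the water can supply cooling to 0 °C: 483.0×4.18×94.2 = 190184 J > q₁, so all ice melts.
Energy balance: 483.0×4.18×(94.2 − T) = 25744 + 69.3×4.18×(T − 0)
2018.94(94.2 − T) = 25744 + 289.674 T
190184 − 25744 = 2308.614 T
T = 164440 / 2308.614 = 71.23 °C

T_f = 71.2 °C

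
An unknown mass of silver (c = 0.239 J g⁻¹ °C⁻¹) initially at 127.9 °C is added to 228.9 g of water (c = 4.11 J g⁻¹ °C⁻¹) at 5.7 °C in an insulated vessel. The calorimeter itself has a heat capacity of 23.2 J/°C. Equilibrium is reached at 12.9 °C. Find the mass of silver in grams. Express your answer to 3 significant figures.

m = 253 g

q_gained = (228.9 × 4.11 + 23.2) × (12.9 − 5.7) = 6941 J
q_lost = m × 0.239 × (127.9 − 12.9) = 27.485 m
m = 6941 / 27.485 = 253 g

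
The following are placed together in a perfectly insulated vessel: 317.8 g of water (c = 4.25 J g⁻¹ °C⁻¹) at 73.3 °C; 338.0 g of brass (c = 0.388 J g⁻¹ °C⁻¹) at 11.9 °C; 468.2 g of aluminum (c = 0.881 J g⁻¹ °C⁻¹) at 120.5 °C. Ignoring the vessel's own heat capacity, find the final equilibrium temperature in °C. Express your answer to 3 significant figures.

Σ mᵢcᵢ(T − Tᵢ) = 0  ⇒  T = Σ mᵢcᵢTᵢ / Σ mᵢcᵢ
Σ mᵢcᵢ = 317.8×4.25 + 338.0×0.388 + 468.2×0.881 = 1894.2782
Σ mᵢcᵢTᵢ = 1350.65×73.3 + 131.144×11.9 + 412.4842×120.5 = 150270
T = 150270 / 1894.2782 = 79.33 °C

T_f = 79.3 °C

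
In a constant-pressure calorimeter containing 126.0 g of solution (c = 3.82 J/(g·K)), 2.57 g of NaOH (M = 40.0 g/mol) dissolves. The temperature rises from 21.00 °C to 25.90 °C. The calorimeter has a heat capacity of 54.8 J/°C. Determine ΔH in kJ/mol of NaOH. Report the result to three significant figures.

ΔH = -40.9 kJ/mol

|ΔT| = |25.90 − 21.00| = 4.90 °C
|q_surr| = (126.0 × 3.82 + 54.8) × 4.90 = 536.12 × 4.90 = 2627 J
n(NaOH) = 2.57 / 40.0 = 0.06425 mol
Temperature rose, so q_rxn = −|q_surr| = -2.627 kJ
ΔH = q_rxn / n = -40.89 kJ/mol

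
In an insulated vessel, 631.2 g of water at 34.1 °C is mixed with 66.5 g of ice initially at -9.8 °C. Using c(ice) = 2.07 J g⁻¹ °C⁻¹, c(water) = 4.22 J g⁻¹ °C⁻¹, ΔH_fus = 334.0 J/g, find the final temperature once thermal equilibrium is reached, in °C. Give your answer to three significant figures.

Heat to bring ice to 0 °C and melt it: q₁ = 66.5×2.07×9.8 + 66.5×334.0 = 23560 J
Heat the water can supply cooling to 0 °C: 631.2×4.22×34.1 = 90830.9 J > q₁, so all ice melts.
Energy balance: 631.2×4.22×(34.1 − T) = 23560 + 66.5×4.22×(T − 0)
2663.664(34.1 − T) = 23560 + 280.63 T
90830.9 − 23560 = 2944.294 T
T = 67270.9 / 2944.294 = 22.848 °C

T_f = 22.8 °C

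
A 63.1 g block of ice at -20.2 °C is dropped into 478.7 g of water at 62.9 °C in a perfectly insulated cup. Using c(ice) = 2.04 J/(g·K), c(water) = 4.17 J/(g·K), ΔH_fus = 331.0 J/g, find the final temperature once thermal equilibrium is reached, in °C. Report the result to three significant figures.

Heat to bring ice to 0 °C and melt it: q₁ = 63.1×2.04×20.2 + 63.1×331.0 = 23486 J
Heat the water can supply cooling to 0 °C: 478.7×4.17×62.9 = 125560 J > q₁, so all ice melts.
Energy balance: 478.7×4.17×(62.9 − T) = 23486 + 63.1×4.17×(T − 0)
1996.179(62.9 − T) = 23486 + 263.127 T
125560 − 23486 = 2259.306 T
T = 102074 / 2259.306 = 45.18 °C

T_f = 45.2 °C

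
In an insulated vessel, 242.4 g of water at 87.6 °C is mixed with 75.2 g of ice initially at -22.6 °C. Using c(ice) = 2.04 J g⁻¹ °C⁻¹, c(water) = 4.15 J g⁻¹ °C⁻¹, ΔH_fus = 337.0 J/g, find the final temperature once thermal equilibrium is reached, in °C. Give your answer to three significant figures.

T_f = 45.0 °C

Heat to bring ice to 0 °C and melt it: q₁ = 75.2×2.04×22.6 + 75.2×337.0 = 28809 J
Heat the water can supply cooling to 0 °C: 242.4×4.15×87.6 = 88122.1 J > q₁, so all ice melts.
Energy balance: 242.4×4.15×(87.6 − T) = 28809 + 75.2×4.15×(T − 0)
1005.96(87.6 − T) = 28809 + 312.08 T
88122.1 − 28809 = 1318.04 T
T = 59313.1 / 1318.04 = 45.00 °C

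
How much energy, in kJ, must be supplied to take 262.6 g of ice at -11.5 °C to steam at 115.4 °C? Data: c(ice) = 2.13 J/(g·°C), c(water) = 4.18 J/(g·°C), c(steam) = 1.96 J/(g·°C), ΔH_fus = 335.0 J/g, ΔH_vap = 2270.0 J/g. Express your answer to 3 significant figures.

q1 (heat ice -11.5→0.0 °C): 262.6 × 2.13 × 11.5 = 6432 J
q2 (melt at 0 °C): 262.6 × 335.0 = 87971 J
q3 (heat water 0.0→100.0 °C): 262.6 × 4.18 × 100.0 = 109767 J
q4 (vaporize at 100 °C): 262.6 × 2270.0 = 596102 J
q5 (heat steam 100.0→115.4 °C): 262.6 × 1.96 × 15.4 = 7926 J
Total: 6432 + 87971 + 109767 + 596102 + 7926 = 808198 J = 808 kJ

q = 808 kJ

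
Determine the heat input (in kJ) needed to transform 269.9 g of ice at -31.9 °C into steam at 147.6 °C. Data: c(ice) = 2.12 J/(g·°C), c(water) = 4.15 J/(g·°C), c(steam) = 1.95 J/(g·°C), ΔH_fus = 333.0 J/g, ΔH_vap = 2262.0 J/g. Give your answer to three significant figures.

q = 856 kJ

q1 (heat ice -31.9→0.0 °C): 269.9 × 2.12 × 31.9 = 18253 J
q2 (melt at 0 °C): 269.9 × 333.0 = 89877 J
q3 (heat water 0.0→100.0 °C): 269.9 × 4.15 × 100.0 = 112009 J
q4 (vaporize at 100 °C): 269.9 × 2262.0 = 610514 J
q5 (heat steam 100.0→147.6 °C): 269.9 × 1.95 × 47.6 = 25052 J
Total: 18253 + 89877 + 112009 + 610514 + 25052 = 855705 J = 856 kJ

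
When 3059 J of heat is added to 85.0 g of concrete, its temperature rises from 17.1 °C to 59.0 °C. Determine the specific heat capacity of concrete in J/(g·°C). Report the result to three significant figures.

c = 0.859 J/(g·°C)

c = q / (m ΔT) = 3059 / (85.0 × 41.9)
c = 3059 / 3561.5 = 0.859 J/(g·°C)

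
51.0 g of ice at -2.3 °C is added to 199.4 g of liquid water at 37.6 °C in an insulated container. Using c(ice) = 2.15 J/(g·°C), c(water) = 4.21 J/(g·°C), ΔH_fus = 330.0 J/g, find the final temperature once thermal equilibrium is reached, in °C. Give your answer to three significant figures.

T_f = 13.7 °C

Heat to bring ice to 0 °C and melt it: q₁ = 51.0×2.15×2.3 + 51.0×330.0 = 17082 J
Heat the water can supply cooling to 0 °C: 199.4×4.21×37.6 = 31564.2 J > q₁, so all ice melts.
Energy balance: 199.4×4.21×(37.6 − T) = 17082 + 51.0×4.21×(T − 0)
839.474(37.6 − T) = 17082 + 214.71 T
31564.2 − 17082 = 1054.184 T
T = 14482.2 / 1054.184 = 13.74 °C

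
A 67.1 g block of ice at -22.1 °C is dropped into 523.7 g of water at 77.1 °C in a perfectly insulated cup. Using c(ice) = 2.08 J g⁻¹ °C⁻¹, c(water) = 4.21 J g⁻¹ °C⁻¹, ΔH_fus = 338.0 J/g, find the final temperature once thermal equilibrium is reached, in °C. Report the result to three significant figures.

Heat to bring ice to 0 °C and melt it: q₁ = 67.1×2.08×22.1 + 67.1×338.0 = 25764 J
Heat the water can supply cooling to 0 °C: 523.7×4.21×77.1 = 169988 J > q₁, so all ice melts.
Energy balance: 523.7×4.21×(77.1 − T) = 25764 + 67.1×4.21×(T − 0)
2204.777(77.1 − T) = 25764 + 282.491 T
169988 − 25764 = 2487.268 T
T = 144224 / 2487.268 = 57.98 °C

T_f = 58.0 °C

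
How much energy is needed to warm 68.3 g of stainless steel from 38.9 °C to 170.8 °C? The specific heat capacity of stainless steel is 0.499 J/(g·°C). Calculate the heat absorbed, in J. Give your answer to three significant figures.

q = m c ΔT = 68.3 × 0.499 × (170.8 − 38.9)
q = 68.3 × 0.499 × 131.9 = 4495 J

q = 4500 J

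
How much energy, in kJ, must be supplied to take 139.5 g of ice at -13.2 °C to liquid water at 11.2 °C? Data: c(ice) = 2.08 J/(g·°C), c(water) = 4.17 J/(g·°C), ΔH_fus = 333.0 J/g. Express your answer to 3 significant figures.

q1 (heat ice -13.2→0.0 °C): 139.5 × 2.08 × 13.2 = 3830 J
q2 (melt at 0 °C): 139.5 × 333.0 = 46454 J
q3 (heat water 0.0→11.2 °C): 139.5 × 4.17 × 11.2 = 6515 J
Total: 3830 + 46454 + 6515 = 56799 J = 56.8 kJ

q = 56.8 kJ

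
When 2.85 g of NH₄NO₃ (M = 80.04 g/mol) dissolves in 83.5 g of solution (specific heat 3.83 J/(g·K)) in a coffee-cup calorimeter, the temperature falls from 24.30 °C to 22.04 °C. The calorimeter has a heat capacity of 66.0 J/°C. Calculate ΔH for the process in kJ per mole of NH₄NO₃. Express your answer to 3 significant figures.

|ΔT| = |22.04 − 24.30| = 2.26 °C
|q_surr| = (83.5 × 3.83 + 66.0) × 2.26 = 385.805 × 2.26 = 871.9 J
n(NH₄NO₃) = 2.85 / 80.04 = 0.03561 mol
Temperature fell, so q_rxn = +|q_surr| = 0.8719 kJ
ΔH = q_rxn / n = 24.48 kJ/mol

ΔH = 24.5 kJ/mol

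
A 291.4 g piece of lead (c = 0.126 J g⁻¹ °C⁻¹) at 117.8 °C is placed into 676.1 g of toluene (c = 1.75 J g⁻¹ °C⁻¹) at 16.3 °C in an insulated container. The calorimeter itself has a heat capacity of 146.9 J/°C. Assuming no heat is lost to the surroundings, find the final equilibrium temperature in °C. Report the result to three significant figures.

Heat lost by lead = heat gained by toluene + calorimeter.
(291.4)(0.126)(117.8 − T) = [(676.1)(1.75) + 146.9](T − 16.3)
36.7164 (117.8 − T) = 1330.075 (T − 16.3)
4325.2 − 36.7164 T = 1330.075 T − 21680
26005.2 = 1366.7914 T
T = 19.03 °C

T_f = 19.0 °C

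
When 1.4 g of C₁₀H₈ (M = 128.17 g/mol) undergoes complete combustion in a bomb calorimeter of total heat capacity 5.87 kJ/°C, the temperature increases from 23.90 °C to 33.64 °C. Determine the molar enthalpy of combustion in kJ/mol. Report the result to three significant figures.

ΔH = -5230 kJ/mol

ΔT = 33.64 − 23.90 = 9.74 °C
q_cal = C_cal × ΔT = 5.87 × 9.74 = 57.1738 kJ
n = 1.4 / 128.17 = 0.010923 mol
q_rxn = −q_cal = -57.1738 kJ
ΔH = -57.1738 / 0.010923 = -5234 kJ/mol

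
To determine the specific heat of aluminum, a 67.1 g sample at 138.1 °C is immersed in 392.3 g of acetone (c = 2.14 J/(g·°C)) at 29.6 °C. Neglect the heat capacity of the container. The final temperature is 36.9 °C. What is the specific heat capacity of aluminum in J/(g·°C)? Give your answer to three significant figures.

c = 0.903 J/(g·°C)

q_gained = (392.3 × 2.14) × (36.9 − 29.6) = 6129 J
q_lost = 67.1 × c × (138.1 − 36.9) = 6790.52 c
Set equal: c = 6129 / 6790.52 = 0.903 J/(g·°C)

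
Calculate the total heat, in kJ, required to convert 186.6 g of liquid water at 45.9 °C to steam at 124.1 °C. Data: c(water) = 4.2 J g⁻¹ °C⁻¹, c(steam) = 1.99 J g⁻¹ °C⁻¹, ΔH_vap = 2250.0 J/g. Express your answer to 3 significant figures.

q1 (heat water 45.9→100.0 °C): 186.6 × 4.2 × 54.1 = 42399 J
q2 (vaporize at 100 °C): 186.6 × 2250.0 = 419850 J
q3 (heat steam 100.0→124.1 °C): 186.6 × 1.99 × 24.1 = 8949 J
Total: 42399 + 419850 + 8949 = 471198 J = 471 kJ

q = 471 kJ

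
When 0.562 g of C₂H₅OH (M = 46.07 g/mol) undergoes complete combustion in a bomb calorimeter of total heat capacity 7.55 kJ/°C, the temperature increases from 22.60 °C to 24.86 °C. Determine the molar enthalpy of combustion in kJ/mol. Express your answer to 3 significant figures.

ΔT = 24.86 − 22.60 = 2.26 °C
q_cal = C_cal × ΔT = 7.55 × 2.26 = 17.063 kJ
n = 0.562 / 46.07 = 0.01220 mol
q_rxn = −q_cal = -17.063 kJ
ΔH = -17.063 / 0.01220 = -1399 kJ/mol

ΔH = -1400 kJ/mol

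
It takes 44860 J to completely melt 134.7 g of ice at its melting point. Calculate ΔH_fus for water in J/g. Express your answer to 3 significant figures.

ΔH_fus = q / m = 44860 / 134.7 = 333 J/g

ΔH_fus = 333 J/g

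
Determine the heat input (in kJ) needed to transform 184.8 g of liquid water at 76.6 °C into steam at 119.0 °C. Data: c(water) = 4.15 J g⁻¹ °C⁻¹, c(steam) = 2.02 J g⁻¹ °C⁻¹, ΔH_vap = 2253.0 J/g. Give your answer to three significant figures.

q = 441 kJ

q1 (heat water 76.6→100.0 °C): 184.8 × 4.15 × 23.4 = 17946 J
q2 (vaporize at 100 °C): 184.8 × 2253.0 = 416354 J
q3 (heat steam 100.0→119.0 °C): 184.8 × 2.02 × 19.0 = 7093 J
Total: 17946 + 416354 + 7093 = 441393 J = 441 kJ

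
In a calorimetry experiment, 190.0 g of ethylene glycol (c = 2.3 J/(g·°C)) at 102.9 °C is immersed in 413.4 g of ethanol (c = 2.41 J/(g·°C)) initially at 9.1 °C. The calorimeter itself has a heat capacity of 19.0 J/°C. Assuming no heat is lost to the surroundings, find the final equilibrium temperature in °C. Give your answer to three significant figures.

T_f = 37.3 °C

Heat lost by ethylene glycol = heat gained by ethanol + calorimeter.
(190.0)(2.3)(102.9 − T) = [(413.4)(2.41) + 19.0](T − 9.1)
437 (102.9 − T) = 1015.294 (T − 9.1)
44967 − 437 T = 1015.294 T − 9239.2
54206.2 = 1452.294 T
T = 37.32 °C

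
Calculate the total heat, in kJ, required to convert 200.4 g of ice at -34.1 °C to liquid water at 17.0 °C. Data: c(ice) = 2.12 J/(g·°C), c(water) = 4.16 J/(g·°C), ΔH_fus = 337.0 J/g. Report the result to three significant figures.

q1 (heat ice -34.1→0.0 °C): 200.4 × 2.12 × 34.1 = 14487 J
q2 (melt at 0 °C): 200.4 × 337.0 = 67535 J
q3 (heat water 0.0→17.0 °C): 200.4 × 4.16 × 17.0 = 14172 J
Total: 14487 + 67535 + 14172 = 96194 J = 96.2 kJ

q = 96.2 kJ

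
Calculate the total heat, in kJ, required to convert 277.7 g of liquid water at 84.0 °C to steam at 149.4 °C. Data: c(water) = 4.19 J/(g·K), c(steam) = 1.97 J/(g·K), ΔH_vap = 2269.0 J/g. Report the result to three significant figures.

q1 (heat water 84.0→100.0 °C): 277.7 × 4.19 × 16.0 = 18617 J
q2 (vaporize at 100 °C): 277.7 × 2269.0 = 630101 J
q3 (heat steam 100.0→149.4 °C): 277.7 × 1.97 × 49.4 = 27025 J
Total: 18617 + 630101 + 27025 = 675743 J = 676 kJ

q = 676 kJ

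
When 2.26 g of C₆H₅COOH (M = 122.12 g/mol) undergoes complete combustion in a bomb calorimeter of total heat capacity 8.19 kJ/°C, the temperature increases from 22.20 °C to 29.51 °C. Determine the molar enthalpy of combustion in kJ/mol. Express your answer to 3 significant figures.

ΔH = -3240 kJ/mol

ΔT = 29.51 − 22.20 = 7.31 °C
q_cal = C_cal × ΔT = 8.19 × 7.31 = 59.8689 kJ
n = 2.26 / 122.12 = 0.018506 mol
q_rxn = −q_cal = -59.8689 kJ
ΔH = -59.8689 / 0.018506 = -3235 kJ/mol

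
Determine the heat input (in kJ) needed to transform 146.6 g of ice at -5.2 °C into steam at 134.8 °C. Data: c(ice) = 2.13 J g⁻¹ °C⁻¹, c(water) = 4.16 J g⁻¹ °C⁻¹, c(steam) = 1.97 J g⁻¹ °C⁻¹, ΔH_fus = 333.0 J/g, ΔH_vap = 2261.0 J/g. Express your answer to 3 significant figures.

q = 453 kJ

q1 (heat ice -5.2→0.0 °C): 146.6 × 2.13 × 5.2 = 1624 J
q2 (melt at 0 °C): 146.6 × 333.0 = 48818 J
q3 (heat water 0.0→100.0 °C): 146.6 × 4.16 × 100.0 = 60986 J
q4 (vaporize at 100 °C): 146.6 × 2261.0 = 331463 J
q5 (heat steam 100.0→134.8 °C): 146.6 × 1.97 × 34.8 = 10050 J
Total: 1624 + 48818 + 60986 + 331463 + 10050 = 452941 J = 453 kJ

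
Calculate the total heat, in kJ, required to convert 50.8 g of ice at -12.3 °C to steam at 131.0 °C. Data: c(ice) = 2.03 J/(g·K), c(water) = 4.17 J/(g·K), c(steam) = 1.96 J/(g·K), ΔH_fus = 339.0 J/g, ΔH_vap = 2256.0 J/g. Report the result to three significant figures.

q1 (heat ice -12.3→0.0 °C): 50.8 × 2.03 × 12.3 = 1268 J
q2 (melt at 0 °C): 50.8 × 339.0 = 17221 J
q3 (heat water 0.0→100.0 °C): 50.8 × 4.17 × 100.0 = 21184 J
q4 (vaporize at 100 °C): 50.8 × 2256.0 = 114605 J
q5 (heat steam 100.0→131.0 °C): 50.8 × 1.96 × 31.0 = 3087 J
Total: 1268 + 17221 + 21184 + 114605 + 3087 = 157365 J = 157 kJ

q = 157 kJ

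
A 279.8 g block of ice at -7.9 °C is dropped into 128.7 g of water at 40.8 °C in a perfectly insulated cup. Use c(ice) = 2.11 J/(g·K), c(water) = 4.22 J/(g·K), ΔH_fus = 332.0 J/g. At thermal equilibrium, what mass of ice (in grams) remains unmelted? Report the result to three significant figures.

m_ice remaining = 227 g

Heat to warm all ice to 0 °C: 279.8×2.11×7.9 = 4664.0 J
Heat released by water cooling to 0 °C: 128.7×4.22×40.8 = 22159 J
22159 J < 4664.0 + 279.8×332.0 = 97557.6 J, so not all ice melts; final T = 0 °C.
Heat left for melting: 22159 − 4664.0 = 17495.0 J
Mass melted = 17495.0 / 332.0 = 52.70 g
Ice remaining = 279.8 − 52.70 = 227.10 g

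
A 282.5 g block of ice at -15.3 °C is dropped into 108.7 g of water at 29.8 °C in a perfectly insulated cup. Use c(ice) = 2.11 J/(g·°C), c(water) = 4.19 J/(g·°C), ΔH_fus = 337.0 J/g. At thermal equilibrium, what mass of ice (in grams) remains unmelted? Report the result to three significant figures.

Heat to warm all ice to 0 °C: 282.5×2.11×15.3 = 9119.9 J
Heat released by water cooling to 0 °C: 108.7×4.19×29.8 = 13572 J
13572 J < 9119.9 + 282.5×337.0 = 104322.4 J, so not all ice melts; final T = 0 °C.
Heat left for melting: 13572 − 9119.9 = 4452.1 J
Mass melted = 4452.1 / 337.0 = 13.21 g
Ice remaining = 282.5 − 13.21 = 269.29 g

m_ice remaining = 269 g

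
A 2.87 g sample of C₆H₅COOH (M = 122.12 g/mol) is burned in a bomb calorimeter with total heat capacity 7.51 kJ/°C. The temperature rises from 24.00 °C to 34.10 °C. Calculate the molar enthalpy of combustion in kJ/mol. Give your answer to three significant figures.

ΔT = 34.10 − 24.00 = 10.10 °C
q_cal = C_cal × ΔT = 7.51 × 10.10 = 75.851 kJ
n = 2.87 / 122.12 = 0.02350 mol
q_rxn = −q_cal = -75.851 kJ
ΔH = -75.851 / 0.02350 = -3228 kJ/mol

ΔH = -3230 kJ/mol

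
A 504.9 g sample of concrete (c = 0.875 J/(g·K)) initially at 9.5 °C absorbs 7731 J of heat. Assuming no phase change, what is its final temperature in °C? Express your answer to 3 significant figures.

T_f = 27.0 °C

ΔT = q / (m c) = 7731 / (504.9 × 0.875) = 17.50 °C
T_f = 9.5 + 17.50 = 27.00 °C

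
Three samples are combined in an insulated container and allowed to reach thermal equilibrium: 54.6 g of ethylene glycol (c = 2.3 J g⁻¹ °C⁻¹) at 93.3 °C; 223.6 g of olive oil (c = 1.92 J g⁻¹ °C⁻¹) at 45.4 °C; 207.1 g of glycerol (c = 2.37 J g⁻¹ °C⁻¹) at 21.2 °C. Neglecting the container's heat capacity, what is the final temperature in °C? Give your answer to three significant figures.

T_f = 39.8 °C

Σ mᵢcᵢ(T − Tᵢ) = 0  ⇒  T = Σ mᵢcᵢTᵢ / Σ mᵢcᵢ
Σ mᵢcᵢ = 54.6×2.3 + 223.6×1.92 + 207.1×2.37 = 1045.719
Σ mᵢcᵢTᵢ = 125.58×93.3 + 429.312×45.4 + 490.827×21.2 = 41613
T = 41613 / 1045.719 = 39.79 °C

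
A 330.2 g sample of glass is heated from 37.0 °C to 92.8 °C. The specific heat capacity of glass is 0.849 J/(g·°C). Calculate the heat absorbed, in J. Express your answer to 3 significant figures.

q = 15600 J

q = m c ΔT = 330.2 × 0.849 × (92.8 − 37.0)
q = 330.2 × 0.849 × 55.8 = 15640 J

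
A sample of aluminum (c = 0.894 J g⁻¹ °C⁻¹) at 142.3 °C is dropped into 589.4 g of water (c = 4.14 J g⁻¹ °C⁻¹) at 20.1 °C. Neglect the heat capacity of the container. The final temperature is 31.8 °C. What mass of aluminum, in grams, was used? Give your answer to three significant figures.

q_gained = (589.4 × 4.14) × (31.8 − 20.1) = 28550 J
q_lost = m × 0.894 × (142.3 − 31.8) = 98.787 m
m = 28550 / 98.787 = 289 g

m = 289 g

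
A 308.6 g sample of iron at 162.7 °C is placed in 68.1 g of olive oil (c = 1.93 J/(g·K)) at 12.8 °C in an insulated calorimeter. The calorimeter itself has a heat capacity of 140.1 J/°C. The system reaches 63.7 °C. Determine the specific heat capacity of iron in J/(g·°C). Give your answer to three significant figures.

c = 0.452 J/(g·°C)

q_gained = (68.1 × 1.93 + 140.1) × (63.7 − 12.8) = 13820 J
q_lost = 308.6 × c × (162.7 − 63.7) = 30551.4 c
Set equal: c = 13820 / 30551.4 = 0.452 J/(g·°C)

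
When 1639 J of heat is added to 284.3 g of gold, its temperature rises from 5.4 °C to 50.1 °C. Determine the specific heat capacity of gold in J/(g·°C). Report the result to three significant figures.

c = q / (m ΔT) = 1639 / (284.3 × 44.7)
c = 1639 / 12708.21 = 0.129 J/(g·°C)

c = 0.129 J/(g·°C)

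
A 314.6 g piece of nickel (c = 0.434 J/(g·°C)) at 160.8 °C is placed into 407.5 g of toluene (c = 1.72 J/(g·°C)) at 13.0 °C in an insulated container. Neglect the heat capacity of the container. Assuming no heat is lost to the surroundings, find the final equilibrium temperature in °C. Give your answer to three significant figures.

Heat lost by nickel = heat gained by toluene.
(314.6)(0.434)(160.8 − T) = (407.5)(1.72)(T − 13.0)
136.5364 (160.8 − T) = 700.9 (T − 13.0)
21955 − 136.5364 T = 700.9 T − 9111.7
31066.7 = 837.4364 T
T = 37.10 °C

T_f = 37.1 °C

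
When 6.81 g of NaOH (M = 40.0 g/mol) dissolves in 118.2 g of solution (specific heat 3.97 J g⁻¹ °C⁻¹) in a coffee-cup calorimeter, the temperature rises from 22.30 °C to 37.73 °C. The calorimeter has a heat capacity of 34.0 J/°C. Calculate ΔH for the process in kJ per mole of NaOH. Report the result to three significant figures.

|ΔT| = |37.73 − 22.30| = 15.43 °C
|q_surr| = (118.2 × 3.97 + 34.0) × 15.43 = 503.254 × 15.43 = 7765 J
n(NaOH) = 6.81 / 40.0 = 0.1703 mol
Temperature rose, so q_rxn = −|q_surr| = -7.765 kJ
ΔH = q_rxn / n = -45.60 kJ/mol

ΔH = -45.6 kJ/mol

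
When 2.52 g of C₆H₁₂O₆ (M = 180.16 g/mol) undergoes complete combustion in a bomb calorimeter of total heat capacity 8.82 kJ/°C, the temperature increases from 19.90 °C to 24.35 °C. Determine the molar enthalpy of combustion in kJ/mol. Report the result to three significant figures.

ΔH = -2810 kJ/mol

ΔT = 24.35 − 19.90 = 4.45 °C
q_cal = C_cal × ΔT = 8.82 × 4.45 = 39.249 kJ
n = 2.52 / 180.16 = 0.01399 mol
q_rxn = −q_cal = -39.249 kJ
ΔH = -39.249 / 0.01399 = -2806 kJ/mol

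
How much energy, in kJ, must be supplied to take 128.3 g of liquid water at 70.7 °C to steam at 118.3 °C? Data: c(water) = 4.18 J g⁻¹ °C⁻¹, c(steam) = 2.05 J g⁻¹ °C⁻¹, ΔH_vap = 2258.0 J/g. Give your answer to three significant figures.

q1 (heat water 70.7→100.0 °C): 128.3 × 4.18 × 29.3 = 15713 J
q2 (vaporize at 100 °C): 128.3 × 2258.0 = 289701 J
q3 (heat steam 100.0→118.3 °C): 128.3 × 2.05 × 18.3 = 4813 J
Total: 15713 + 289701 + 4813 = 310227 J = 310 kJ

q = 310 kJ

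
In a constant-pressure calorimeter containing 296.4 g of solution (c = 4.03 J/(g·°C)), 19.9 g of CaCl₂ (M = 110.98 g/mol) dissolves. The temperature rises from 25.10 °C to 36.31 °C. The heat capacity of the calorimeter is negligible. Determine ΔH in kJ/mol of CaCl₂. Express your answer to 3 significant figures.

ΔH = -74.7 kJ/mol

|ΔT| = |36.31 − 25.10| = 11.21 °C
|q_surr| = (296.4 × 4.03) × 11.21 = 1194.492 × 11.21 = 13390 J
n(CaCl₂) = 19.9 / 110.98 = 0.1793 mol
Temperature rose, so q_rxn = −|q_surr| = -13.39 kJ
ΔH = q_rxn / n = -74.68 kJ/mol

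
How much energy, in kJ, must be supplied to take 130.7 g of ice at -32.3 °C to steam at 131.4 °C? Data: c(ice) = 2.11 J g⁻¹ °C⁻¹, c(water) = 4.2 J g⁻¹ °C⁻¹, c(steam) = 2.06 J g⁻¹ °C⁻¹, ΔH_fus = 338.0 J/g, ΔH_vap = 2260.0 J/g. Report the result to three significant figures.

q1 (heat ice -32.3→0.0 °C): 130.7 × 2.11 × 32.3 = 8908 J
q2 (melt at 0 °C): 130.7 × 338.0 = 44177 J
q3 (heat water 0.0→100.0 °C): 130.7 × 4.2 × 100.0 = 54894 J
q4 (vaporize at 100 °C): 130.7 × 2260.0 = 295382 J
q5 (heat steam 100.0→131.4 °C): 130.7 × 2.06 × 31.4 = 8454 J
Total: 8908 + 44177 + 54894 + 295382 + 8454 = 411815 J = 412 kJ

q = 412 kJ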